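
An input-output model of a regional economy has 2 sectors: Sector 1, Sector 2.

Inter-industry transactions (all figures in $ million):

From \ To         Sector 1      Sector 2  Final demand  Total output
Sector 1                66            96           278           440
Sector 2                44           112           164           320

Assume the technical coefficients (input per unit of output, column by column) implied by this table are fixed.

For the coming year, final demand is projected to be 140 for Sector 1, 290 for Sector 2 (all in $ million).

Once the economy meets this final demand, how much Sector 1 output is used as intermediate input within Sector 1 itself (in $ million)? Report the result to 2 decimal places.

z_11 = 51.10

Technical coefficients a_ij = z_ij / X_j:
  a_11 = 66/440 = 0.15, a_21 = 44/440 = 0.10
  a_12 = 96/320 = 0.30, a_22 = 112/320 = 0.35
I − A =
  [   0.85    -0.30]
  [  -0.10     0.65]
det(I−A) = (0.85)(0.65) − (-0.30)(-0.10) = 0.5225
adj(I−A) = [[0.65, 0.30], [0.10, 0.85]]
(I − A)⁻¹ = adj(I−A) / det(I−A) ≈
  [   1.2440     0.5742]
  [   0.1914     1.6268]
First solve x = (I − A)⁻¹ d = adj(I−A)·d / det(I−A); in particular x_1 = (0.65·140 + 0.30·290) / 0.5225 = 178.00 / 0.5225 ≈ 340.6699.
Intermediate flow from 1 to 1: z_11 = a_11 · x_1 = 0.15 × 178.00 / 0.5225 = 26.70 / 0.5225 ≈ 51.10.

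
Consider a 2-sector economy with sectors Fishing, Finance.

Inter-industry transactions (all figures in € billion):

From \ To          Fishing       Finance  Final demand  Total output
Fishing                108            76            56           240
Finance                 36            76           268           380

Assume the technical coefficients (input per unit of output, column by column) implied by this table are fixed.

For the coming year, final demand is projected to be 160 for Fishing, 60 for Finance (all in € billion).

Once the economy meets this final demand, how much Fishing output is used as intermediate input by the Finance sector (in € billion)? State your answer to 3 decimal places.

z_12 = 27.805

Technical coefficients a_ij = z_ij / X_j:
  a_11 = 108/240 = 0.45, a_21 = 36/240 = 0.15
  a_12 = 76/380 = 0.20, a_22 = 76/380 = 0.20
I − A =
  [   0.55    -0.20]
  [  -0.15     0.80]
det(I−A) = (0.55)(0.80) − (-0.20)(-0.15) = 0.4100
adj(I−A) = [[0.80, 0.20], [0.15, 0.55]]
(I − A)⁻¹ = adj(I−A) / det(I−A) ≈
  [   1.9512     0.4878]
  [   0.3659     1.3415]
First solve x = (I − A)⁻¹ d = adj(I−A)·d / det(I−A); in particular x_2 = (0.15·160 + 0.55·60) / 0.4100 = 57.00 / 0.4100 ≈ 139.02439.
Intermediate flow from 1 to 2: z_12 = a_12 · x_2 = 0.20 × 57.00 / 0.4100 = 11.40 / 0.4100 ≈ 27.805.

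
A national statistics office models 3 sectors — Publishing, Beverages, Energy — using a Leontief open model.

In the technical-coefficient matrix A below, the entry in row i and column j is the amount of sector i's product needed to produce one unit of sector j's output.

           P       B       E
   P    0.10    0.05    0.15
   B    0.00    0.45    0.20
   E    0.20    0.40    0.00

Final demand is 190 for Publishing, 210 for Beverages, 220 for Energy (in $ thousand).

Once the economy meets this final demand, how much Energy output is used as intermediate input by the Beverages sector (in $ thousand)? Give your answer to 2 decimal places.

z_EB = 227.34

I − A =
  [   0.90    -0.05    -0.15]
  [   0.00     0.55    -0.20]
  [  -0.20    -0.40     1.00]
Cofactors of I−A, C_ij = (−1)^(i+j)·(minor ij) (rows/columns in the sector order above):
  C_11 = (0.55)(1.00) − (-0.20)(-0.40) = 0.4700
  C_12 = −[(0.00)(1.00) − (-0.20)(-0.20)] = 0.0400
  C_13 = (0.00)(-0.40) − (0.55)(-0.20) = 0.1100
  C_21 = −[(-0.05)(1.00) − (-0.15)(-0.40)] = 0.1100
  C_22 = (0.90)(1.00) − (-0.15)(-0.20) = 0.8700
  C_23 = −[(0.90)(-0.40) − (-0.05)(-0.20)] = 0.3700
  C_31 = (-0.05)(-0.20) − (-0.15)(0.55) = 0.0925
  C_32 = −[(0.90)(-0.20) − (-0.15)(0.00)] = 0.1800
  C_33 = (0.90)(0.55) − (-0.05)(0.00) = 0.4950
det(I−A) = Σ_j (I−A)_1j·C_1j = (0.90)(0.4700) + (-0.05)(0.0400) + (-0.15)(0.1100) = 0.4045
adj(I−A) = Cᵀ =
  [ 0.4700   0.1100   0.0925]
  [ 0.0400   0.8700   0.1800]
  [ 0.1100   0.3700   0.4950]
(I − A)⁻¹ = adj(I−A) / det(I−A) ≈
  [   1.1619     0.2719     0.2287]
  [   0.0989     2.1508     0.4450]
  [   0.2719     0.9147     1.2237]
First solve x = (I − A)⁻¹ d = adj(I−A)·d / det(I−A); in particular x_B = (0.0400·190 + 0.8700·210 + 0.1800·220) / 0.4045 = 229.90 / 0.4045 ≈ 568.3560.
Intermediate flow from E to B: z_EB = a_EB · x_B = 0.40 × 229.90 / 0.4045 = 91.96 / 0.4045 ≈ 227.34.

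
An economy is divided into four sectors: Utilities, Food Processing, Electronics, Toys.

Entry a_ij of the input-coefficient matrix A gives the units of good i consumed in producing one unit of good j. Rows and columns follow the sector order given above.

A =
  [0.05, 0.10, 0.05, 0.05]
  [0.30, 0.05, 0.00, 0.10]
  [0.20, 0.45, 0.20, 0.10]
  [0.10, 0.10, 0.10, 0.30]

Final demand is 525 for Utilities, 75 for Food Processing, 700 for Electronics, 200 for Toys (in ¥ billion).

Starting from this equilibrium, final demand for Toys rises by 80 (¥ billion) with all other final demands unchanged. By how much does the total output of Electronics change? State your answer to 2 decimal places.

Δx_3 = 26.46

I − A =
  [   0.95    -0.10    -0.05    -0.05]
  [  -0.30     0.95     0.00    -0.10]
  [  -0.20    -0.45     0.80    -0.10]
  [  -0.10    -0.10    -0.10     0.70]
Compute the cofactors C_ij = (−1)^(i+j)·(3×3 minor ij) of I−A; the adjugate is their transpose:
adj(I−A) = Cᵀ =
  [ 0.51000   0.07750   0.03850   0.05300]
  [ 0.17500   0.51000   0.02200   0.08850]
  [ 0.24250   0.32250   0.59400   0.14825]
  [ 0.13250   0.13000   0.09350   0.68175]
det(I−A) = Σ_j (I−A)_1j·C_1j = (0.95)(0.51000) + (-0.10)(0.17500) + (-0.05)(0.24250) + (-0.05)(0.13250) = 0.44825
(I − A)⁻¹ = adj(I−A) / det(I−A) ≈
  [   1.1378     0.1729     0.0859     0.1182]
  [   0.3904     1.1378     0.0491     0.1974]
  [   0.5410     0.7195     1.3252     0.3307]
  [   0.2956     0.2900     0.2086     1.5209]
Δx = (I − A)⁻¹ Δd with Δd having +80 in the Toys component and 0 elsewhere.
So Δx_3 = L_34 · (+80), where L_34 = adj(I−A)_34 / det(I−A) = 0.14825 / 0.44825.
Δx_3 = 0.14825 × (+80) / 0.44825 = 11.86 / 0.44825 ≈ 26.46.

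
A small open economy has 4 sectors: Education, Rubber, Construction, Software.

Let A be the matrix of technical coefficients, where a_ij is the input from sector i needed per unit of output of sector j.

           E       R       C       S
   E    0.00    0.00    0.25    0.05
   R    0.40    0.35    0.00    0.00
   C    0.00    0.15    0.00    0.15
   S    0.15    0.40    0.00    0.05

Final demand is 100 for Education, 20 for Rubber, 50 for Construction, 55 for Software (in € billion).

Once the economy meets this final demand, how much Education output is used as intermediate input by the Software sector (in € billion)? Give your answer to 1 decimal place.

I − A =
  [   1.00     0.00    -0.25    -0.05]
  [  -0.40     0.65     0.00     0.00]
  [   0.00    -0.15     1.00    -0.15]
  [  -0.15    -0.40     0.00     0.95]
Compute the cofactors C_ij = (−1)^(i+j)·(3×3 minor ij) of I−A; the adjugate is their transpose:
adj(I−A) = Cᵀ =
  [ 0.617500   0.070625   0.154375   0.056875]
  [ 0.380000   0.936875   0.095000   0.035000]
  [ 0.095625   0.201375   0.604625   0.100500]
  [ 0.257500   0.405625   0.064375   0.635000]
det(I−A) = Σ_j (I−A)_1j·C_1j = (1.00)(0.617500) + (0.00)(0.380000) + (-0.25)(0.095625) + (-0.05)(0.257500) = 0.58071875
(I − A)⁻¹ = adj(I−A) / det(I−A) ≈
  [   1.0633     0.1216     0.2658     0.0979]
  [   0.6544     1.6133     0.1636     0.0603]
  [   0.1647     0.3468     1.0412     0.1731]
  [   0.4434     0.6985     0.1109     1.0935]
First solve x = (I − A)⁻¹ d = adj(I−A)·d / det(I−A); in particular x_S = (0.257500·100 + 0.405625·20 + 0.064375·50 + 0.635000·55) / 0.58071875 = 72.00625 / 0.58071875 ≈ 123.995.
Intermediate flow from E to S: z_ES = a_ES · x_S = 0.05 × 72.00625 / 0.58071875 = 3.6003125 / 0.58071875 ≈ 6.2.

z_ES = 6.2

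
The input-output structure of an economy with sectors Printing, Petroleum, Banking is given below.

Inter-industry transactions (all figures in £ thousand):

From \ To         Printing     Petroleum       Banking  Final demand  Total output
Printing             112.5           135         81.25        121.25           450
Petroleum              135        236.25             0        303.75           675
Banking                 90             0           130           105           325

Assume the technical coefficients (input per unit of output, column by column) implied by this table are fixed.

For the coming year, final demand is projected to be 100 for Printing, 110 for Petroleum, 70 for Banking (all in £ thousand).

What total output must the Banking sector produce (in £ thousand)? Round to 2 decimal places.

x_3 = 211.27

Technical coefficients a_ij = z_ij / X_j:
  a_11 = 112.5/450 = 0.25, a_21 = 135/450 = 0.30, a_31 = 90/450 = 0.20
  a_12 = 135/675 = 0.20, a_22 = 236.25/675 = 0.35, a_32 = 0/675 = 0.00
  a_13 = 81.25/325 = 0.25, a_23 = 0/325 = 0.00, a_33 = 130/325 = 0.40
I − A =
  [   0.75    -0.20    -0.25]
  [  -0.30     0.65     0.00]
  [  -0.20     0.00     0.60]
Cofactors of I−A, C_ij = (−1)^(i+j)·(minor ij) (rows/columns in the sector order above):
  C_11 = (0.65)(0.60) − (0.00)(0.00) = 0.3900
  C_12 = −[(-0.30)(0.60) − (0.00)(-0.20)] = 0.1800
  C_13 = (-0.30)(0.00) − (0.65)(-0.20) = 0.1300
  C_21 = −[(-0.20)(0.60) − (-0.25)(0.00)] = 0.1200
  C_22 = (0.75)(0.60) − (-0.25)(-0.20) = 0.4000
  C_23 = −[(0.75)(0.00) − (-0.20)(-0.20)] = 0.0400
  C_31 = (-0.20)(0.00) − (-0.25)(0.65) = 0.1625
  C_32 = −[(0.75)(0.00) − (-0.25)(-0.30)] = 0.0750
  C_33 = (0.75)(0.65) − (-0.20)(-0.30) = 0.4275
det(I−A) = Σ_j (I−A)_1j·C_1j = (0.75)(0.3900) + (-0.20)(0.1800) + (-0.25)(0.1300) = 0.2240
adj(I−A) = Cᵀ =
  [ 0.3900   0.1200   0.1625]
  [ 0.1800   0.4000   0.0750]
  [ 0.1300   0.0400   0.4275]
(I − A)⁻¹ = adj(I−A) / det(I−A) ≈
  [   1.7411     0.5357     0.7254]
  [   0.8036     1.7857     0.3348]
  [   0.5804     0.1786     1.9085]
x = (I − A)⁻¹ d = adj(I−A)·d / det(I−A), with det(I−A) = 0.2240:
  x_1 = (0.3900·100 + 0.1200·110 + 0.1625·70) / 0.2240 = 63.575 / 0.2240 ≈ 283.82
  x_2 = (0.1800·100 + 0.4000·110 + 0.0750·70) / 0.2240 = 67.25 / 0.2240 ≈ 300.22
  x_3 = (0.1300·100 + 0.0400·110 + 0.4275·70) / 0.2240 = 47.325 / 0.2240 ≈ 211.27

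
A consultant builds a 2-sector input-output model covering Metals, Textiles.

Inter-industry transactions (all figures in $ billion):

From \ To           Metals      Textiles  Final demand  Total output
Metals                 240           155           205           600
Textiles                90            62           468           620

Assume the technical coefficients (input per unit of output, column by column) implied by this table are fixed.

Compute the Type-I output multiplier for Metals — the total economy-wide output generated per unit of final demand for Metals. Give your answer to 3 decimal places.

m_1 = 2.090

Technical coefficients a_ij = z_ij / X_j:
  a_11 = 240/600 = 0.40, a_21 = 90/600 = 0.15
  a_12 = 155/620 = 0.25, a_22 = 62/620 = 0.10
I − A =
  [   0.60    -0.25]
  [  -0.15     0.90]
det(I−A) = (0.60)(0.90) − (-0.25)(-0.15) = 0.5025
adj(I−A) = [[0.90, 0.25], [0.15, 0.60]]
(I − A)⁻¹ = adj(I−A) / det(I−A) ≈
  [   1.7910     0.4975]
  [   0.2985     1.1940]
The output multiplier for sector j is the column-j sum of the Leontief inverse (I − A)⁻¹ = adj(I−A) / det(I−A).
Column 1 of adj(I−A): (0.90, 0.15); det(I−A) = 0.5025.
m_1 = (0.90 + 0.15) / 0.5025 = 1.05 / 0.5025 ≈ 2.090.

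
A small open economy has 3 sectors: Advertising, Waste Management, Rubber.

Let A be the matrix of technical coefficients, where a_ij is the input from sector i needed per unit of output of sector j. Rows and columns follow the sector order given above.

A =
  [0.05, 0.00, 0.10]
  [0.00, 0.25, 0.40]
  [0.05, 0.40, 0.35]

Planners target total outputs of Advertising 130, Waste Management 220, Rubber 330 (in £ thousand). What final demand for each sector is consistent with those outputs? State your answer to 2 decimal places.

I − A =
  [   0.95     0.00    -0.10]
  [   0.00     0.75    -0.40]
  [  -0.05    -0.40     0.65]
d = (I − A) x:
  d_1 = (+0.95)·130 + (+0.00)·220 + (-0.10)·330 = 90.50
  d_2 = (+0.00)·130 + (+0.75)·220 + (-0.40)·330 = 33.00
  d_3 = (-0.05)·130 + (-0.40)·220 + (+0.65)·330 = 120.00

d_1 = 90.50, d_2 = 33.00, d_3 = 120.00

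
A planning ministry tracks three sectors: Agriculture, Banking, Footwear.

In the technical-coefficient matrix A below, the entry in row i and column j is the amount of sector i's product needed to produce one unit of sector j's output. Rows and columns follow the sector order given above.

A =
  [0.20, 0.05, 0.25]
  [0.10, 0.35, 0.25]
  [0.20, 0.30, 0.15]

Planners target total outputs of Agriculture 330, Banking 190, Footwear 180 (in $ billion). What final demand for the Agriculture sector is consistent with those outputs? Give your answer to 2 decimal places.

d_1 = 209.50

I − A =
  [   0.80    -0.05    -0.25]
  [  -0.10     0.65    -0.25]
  [  -0.20    -0.30     0.85]
d = (I − A) x:
  d_1 = (+0.80)·330 + (-0.05)·190 + (-0.25)·180 = 209.50
  d_2 = (-0.10)·330 + (+0.65)·190 + (-0.25)·180 = 45.50
  d_3 = (-0.20)·330 + (-0.30)·190 + (+0.85)·180 = 30.00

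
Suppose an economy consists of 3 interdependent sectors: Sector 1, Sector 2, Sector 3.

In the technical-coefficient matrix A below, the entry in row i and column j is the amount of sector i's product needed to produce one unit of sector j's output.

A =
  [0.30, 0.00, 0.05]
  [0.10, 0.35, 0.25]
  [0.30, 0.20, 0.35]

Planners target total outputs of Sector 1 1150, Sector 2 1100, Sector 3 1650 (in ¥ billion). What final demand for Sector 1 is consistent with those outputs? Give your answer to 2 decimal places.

d_1 = 722.50

I − A =
  [   0.70     0.00    -0.05]
  [  -0.10     0.65    -0.25]
  [  -0.30    -0.20     0.65]
d = (I − A) x:
  d_1 = (+0.70)·1150 + (+0.00)·1100 + (-0.05)·1650 = 722.50
  d_2 = (-0.10)·1150 + (+0.65)·1100 + (-0.25)·1650 = 187.50
  d_3 = (-0.30)·1150 + (-0.20)·1100 + (+0.65)·1650 = 507.50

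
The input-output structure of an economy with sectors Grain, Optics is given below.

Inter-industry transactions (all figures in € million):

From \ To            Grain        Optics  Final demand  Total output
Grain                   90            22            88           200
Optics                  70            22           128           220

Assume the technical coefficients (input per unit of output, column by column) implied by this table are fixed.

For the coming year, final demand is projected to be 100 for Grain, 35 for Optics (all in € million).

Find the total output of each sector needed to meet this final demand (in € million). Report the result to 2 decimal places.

Technical coefficients a_ij = z_ij / X_j:
  a_GG = 90/200 = 0.45, a_OG = 70/200 = 0.35
  a_GO = 22/220 = 0.10, a_OO = 22/220 = 0.10
I − A =
  [   0.55    -0.10]
  [  -0.35     0.90]
det(I−A) = (0.55)(0.90) − (-0.10)(-0.35) = 0.4600
adj(I−A) = [[0.90, 0.10], [0.35, 0.55]]
(I − A)⁻¹ = adj(I−A) / det(I−A) ≈
  [   1.9565     0.2174]
  [   0.7609     1.1957]
x = (I − A)⁻¹ d = adj(I−A)·d / det(I−A), with det(I−A) = 0.4600:
  x_G = (0.90·100 + 0.10·35) / 0.4600 = 93.50 / 0.4600 ≈ 203.26
  x_O = (0.35·100 + 0.55·35) / 0.4600 = 54.25 / 0.4600 ≈ 117.93

x_G = 203.26, x_O = 117.93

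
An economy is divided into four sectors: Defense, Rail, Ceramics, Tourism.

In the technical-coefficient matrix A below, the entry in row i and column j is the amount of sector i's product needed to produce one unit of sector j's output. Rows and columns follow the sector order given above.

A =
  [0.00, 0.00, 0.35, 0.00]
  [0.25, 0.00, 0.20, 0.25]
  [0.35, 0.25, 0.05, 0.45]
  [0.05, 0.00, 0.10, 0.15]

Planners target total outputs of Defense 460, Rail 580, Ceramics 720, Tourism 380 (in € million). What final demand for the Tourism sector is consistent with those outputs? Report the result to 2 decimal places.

d_T = 228.00

I − A =
  [   1.00     0.00    -0.35     0.00]
  [  -0.25     1.00    -0.20    -0.25]
  [  -0.35    -0.25     0.95    -0.45]
  [  -0.05     0.00    -0.10     0.85]
d = (I − A) x:
  d_D = (+1.00)·460 + (+0.00)·580 + (-0.35)·720 + (+0.00)·380 = 208.00
  d_R = (-0.25)·460 + (+1.00)·580 + (-0.20)·720 + (-0.25)·380 = 226.00
  d_C = (-0.35)·460 + (-0.25)·580 + (+0.95)·720 + (-0.45)·380 = 207.00
  d_T = (-0.05)·460 + (+0.00)·580 + (-0.10)·720 + (+0.85)·380 = 228.00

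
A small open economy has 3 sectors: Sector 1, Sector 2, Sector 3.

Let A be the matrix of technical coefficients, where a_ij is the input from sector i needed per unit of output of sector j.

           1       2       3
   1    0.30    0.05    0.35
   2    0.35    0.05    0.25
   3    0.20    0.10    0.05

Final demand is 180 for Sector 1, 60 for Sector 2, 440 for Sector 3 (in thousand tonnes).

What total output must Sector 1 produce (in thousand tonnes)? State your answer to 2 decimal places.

I − A =
  [   0.70    -0.05    -0.35]
  [  -0.35     0.95    -0.25]
  [  -0.20    -0.10     0.95]
Cofactors of I−A, C_ij = (−1)^(i+j)·(minor ij) (rows/columns in the sector order above):
  C_11 = (0.95)(0.95) − (-0.25)(-0.10) = 0.8775
  C_12 = −[(-0.35)(0.95) − (-0.25)(-0.20)] = 0.3825
  C_13 = (-0.35)(-0.10) − (0.95)(-0.20) = 0.2250
  C_21 = −[(-0.05)(0.95) − (-0.35)(-0.10)] = 0.0825
  C_22 = (0.70)(0.95) − (-0.35)(-0.20) = 0.5950
  C_23 = −[(0.70)(-0.10) − (-0.05)(-0.20)] = 0.0800
  C_31 = (-0.05)(-0.25) − (-0.35)(0.95) = 0.3450
  C_32 = −[(0.70)(-0.25) − (-0.35)(-0.35)] = 0.2975
  C_33 = (0.70)(0.95) − (-0.05)(-0.35) = 0.6475
det(I−A) = Σ_j (I−A)_1j·C_1j = (0.70)(0.8775) + (-0.05)(0.3825) + (-0.35)(0.2250) = 0.516375
adj(I−A) = Cᵀ =
  [ 0.8775   0.0825   0.3450]
  [ 0.3825   0.5950   0.2975]
  [ 0.2250   0.0800   0.6475]
(I − A)⁻¹ = adj(I−A) / det(I−A) ≈
  [   1.6993     0.1598     0.6681]
  [   0.7407     1.1523     0.5761]
  [   0.4357     0.1549     1.2539]
x = (I − A)⁻¹ d = adj(I−A)·d / det(I−A), with det(I−A) = 0.516375:
  x_1 = (0.8775·180 + 0.0825·60 + 0.3450·440) / 0.516375 = 314.70 / 0.516375 ≈ 609.44
  x_2 = (0.3825·180 + 0.5950·60 + 0.2975·440) / 0.516375 = 235.45 / 0.516375 ≈ 455.97
  x_3 = (0.2250·180 + 0.0800·60 + 0.6475·440) / 0.516375 = 330.20 / 0.516375 ≈ 639.46

x_1 = 609.44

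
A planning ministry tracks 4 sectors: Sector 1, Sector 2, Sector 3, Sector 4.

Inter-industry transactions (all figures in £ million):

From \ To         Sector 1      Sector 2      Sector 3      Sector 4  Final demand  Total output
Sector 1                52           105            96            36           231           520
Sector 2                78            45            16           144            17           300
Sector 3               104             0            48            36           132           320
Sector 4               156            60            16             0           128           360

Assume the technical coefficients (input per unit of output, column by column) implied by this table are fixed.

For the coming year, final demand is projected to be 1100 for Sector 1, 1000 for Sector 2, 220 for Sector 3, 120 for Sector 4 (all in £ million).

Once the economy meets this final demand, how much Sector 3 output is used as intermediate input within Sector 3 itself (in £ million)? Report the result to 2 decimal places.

z_33 = 158.52

Technical coefficients a_ij = z_ij / X_j:
  a_11 = 52/520 = 0.10, a_21 = 78/520 = 0.15, a_31 = 104/520 = 0.20, a_41 = 156/520 = 0.30
  a_12 = 105/300 = 0.35, a_22 = 45/300 = 0.15, a_32 = 0/300 = 0.00, a_42 = 60/300 = 0.20
  a_13 = 96/320 = 0.30, a_23 = 16/320 = 0.05, a_33 = 48/320 = 0.15, a_43 = 16/320 = 0.05
  a_14 = 36/360 = 0.10, a_24 = 144/360 = 0.40, a_34 = 36/360 = 0.10, a_44 = 0/360 = 0.00
I − A =
  [   0.90    -0.35    -0.30    -0.10]
  [  -0.15     0.85    -0.05    -0.40]
  [  -0.20     0.00     0.85    -0.10]
  [  -0.30    -0.20    -0.05     1.00]
Compute the cofactors C_ij = (−1)^(i+j)·(3×3 minor ij) of I−A; the adjugate is their transpose:
adj(I−A) = Cᵀ =
  [ 0.649250   0.318750   0.260750   0.218500]
  [ 0.244250   0.665000   0.143250   0.304750]
  [ 0.182500   0.102500   0.570000   0.116250]
  [ 0.252750   0.233750   0.135375   0.551125]
det(I−A) = Σ_j (I−A)_1j·C_1j = (0.90)(0.649250) + (-0.35)(0.244250) + (-0.30)(0.182500) + (-0.10)(0.252750) = 0.4188125
(I − A)⁻¹ = adj(I−A) / det(I−A) ≈
  [   1.5502     0.7611     0.6226     0.5217]
  [   0.5832     1.5878     0.3420     0.7277]
  [   0.4358     0.2447     1.3610     0.2776]
  [   0.6035     0.5581     0.3232     1.3159]
First solve x = (I − A)⁻¹ d = adj(I−A)·d / det(I−A); in particular x_3 = (0.182500·1100 + 0.102500·1000 + 0.570000·220 + 0.116250·120) / 0.4188125 = 442.60 / 0.4188125 ≈ 1056.7975.
Intermediate flow from 3 to 3: z_33 = a_33 · x_3 = 0.15 × 442.60 / 0.4188125 = 66.39 / 0.4188125 ≈ 158.52.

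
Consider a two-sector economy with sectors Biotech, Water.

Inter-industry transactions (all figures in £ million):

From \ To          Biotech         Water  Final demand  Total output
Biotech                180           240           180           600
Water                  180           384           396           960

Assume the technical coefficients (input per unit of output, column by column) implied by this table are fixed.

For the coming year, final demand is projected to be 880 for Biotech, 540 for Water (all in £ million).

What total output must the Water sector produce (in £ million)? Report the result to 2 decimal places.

x_2 = 1860.87

Technical coefficients a_ij = z_ij / X_j:
  a_11 = 180/600 = 0.30, a_21 = 180/600 = 0.30
  a_12 = 240/960 = 0.25, a_22 = 384/960 = 0.40
I − A =
  [   0.70    -0.25]
  [  -0.30     0.60]
det(I−A) = (0.70)(0.60) − (-0.25)(-0.30) = 0.3450
adj(I−A) = [[0.60, 0.25], [0.30, 0.70]]
(I − A)⁻¹ = adj(I−A) / det(I−A) ≈
  [   1.7391     0.7246]
  [   0.8696     2.0290]
x = (I − A)⁻¹ d = adj(I−A)·d / det(I−A), with det(I−A) = 0.3450:
  x_1 = (0.60·880 + 0.25·540) / 0.3450 = 663.00 / 0.3450 ≈ 1921.74
  x_2 = (0.30·880 + 0.70·540) / 0.3450 = 642.00 / 0.3450 ≈ 1860.87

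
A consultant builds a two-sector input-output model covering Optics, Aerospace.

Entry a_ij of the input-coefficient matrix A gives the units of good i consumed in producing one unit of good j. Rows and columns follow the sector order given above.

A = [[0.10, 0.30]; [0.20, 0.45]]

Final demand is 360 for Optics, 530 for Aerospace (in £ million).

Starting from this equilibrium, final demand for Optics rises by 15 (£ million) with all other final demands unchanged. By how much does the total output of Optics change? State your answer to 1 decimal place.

Δx_O = 19.0

I − A =
  [   0.90    -0.30]
  [  -0.20     0.55]
det(I−A) = (0.90)(0.55) − (-0.30)(-0.20) = 0.4350
adj(I−A) = [[0.55, 0.30], [0.20, 0.90]]
(I − A)⁻¹ = adj(I−A) / det(I−A) ≈
  [   1.2644     0.6897]
  [   0.4598     2.0690]
Δx = (I − A)⁻¹ Δd with Δd having +15 in the Optics component and 0 elsewhere.
So Δx_O = L_OO · (+15), where L_OO = adj(I−A)_OO / det(I−A) = 0.55 / 0.4350.
Δx_O = 0.55 × (+15) / 0.4350 = 8.25 / 0.4350 ≈ 19.0.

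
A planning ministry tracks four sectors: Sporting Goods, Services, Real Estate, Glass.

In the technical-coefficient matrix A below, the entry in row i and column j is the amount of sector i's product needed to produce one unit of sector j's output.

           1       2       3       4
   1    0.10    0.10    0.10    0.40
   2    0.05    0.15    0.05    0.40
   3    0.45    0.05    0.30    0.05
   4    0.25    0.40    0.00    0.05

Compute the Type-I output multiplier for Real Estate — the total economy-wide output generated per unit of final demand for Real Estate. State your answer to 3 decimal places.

m_3 = 2.211

I − A =
  [   0.90    -0.10    -0.10    -0.40]
  [  -0.05     0.85    -0.05    -0.40]
  [  -0.45    -0.05     0.70    -0.05]
  [  -0.25    -0.40     0.00     0.95]
Compute the cofactors C_ij = (−1)^(i+j)·(3×3 minor ij) of I−A; the adjugate is their transpose:
adj(I−A) = Cᵀ =
  [ 0.449875   0.185250   0.077500   0.271500]
  [ 0.125250   0.484500   0.052500   0.259500]
  [ 0.310375   0.171750   0.475000   0.228000]
  [ 0.171125   0.252750   0.042500   0.489000]
det(I−A) = Σ_j (I−A)_1j·C_1j = (0.90)(0.449875) + (-0.10)(0.125250) + (-0.10)(0.310375) + (-0.40)(0.171125) = 0.292875
(I − A)⁻¹ = adj(I−A) / det(I−A) ≈
  [   1.5361     0.6325     0.2646     0.9270]
  [   0.4277     1.6543     0.1793     0.8860]
  [   1.0598     0.5864     1.6219     0.7785]
  [   0.5843     0.8630     0.1451     1.6697]
The output multiplier for sector j is the column-j sum of the Leontief inverse (I − A)⁻¹ = adj(I−A) / det(I−A).
Column 3 of adj(I−A): (0.077500, 0.052500, 0.475000, 0.042500); det(I−A) = 0.292875.
m_3 = (0.077500 + 0.052500 + 0.475000 + 0.042500) / 0.292875 = 0.6475 / 0.292875 ≈ 2.211.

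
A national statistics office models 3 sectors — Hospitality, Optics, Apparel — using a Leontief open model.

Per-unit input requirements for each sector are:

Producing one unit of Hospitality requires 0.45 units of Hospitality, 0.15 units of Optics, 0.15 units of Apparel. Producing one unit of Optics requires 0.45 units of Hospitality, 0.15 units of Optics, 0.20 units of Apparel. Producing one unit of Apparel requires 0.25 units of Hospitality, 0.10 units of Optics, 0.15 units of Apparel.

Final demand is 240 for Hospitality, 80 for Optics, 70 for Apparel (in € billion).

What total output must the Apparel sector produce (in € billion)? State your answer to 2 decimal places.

x_A = 282.81

I − A =
  [   0.55    -0.45    -0.25]
  [  -0.15     0.85    -0.10]
  [  -0.15    -0.20     0.85]
Cofactors of I−A, C_ij = (−1)^(i+j)·(minor ij) (rows/columns in the sector order above):
  C_11 = (0.85)(0.85) − (-0.10)(-0.20) = 0.7025
  C_12 = −[(-0.15)(0.85) − (-0.10)(-0.15)] = 0.1425
  C_13 = (-0.15)(-0.20) − (0.85)(-0.15) = 0.1575
  C_21 = −[(-0.45)(0.85) − (-0.25)(-0.20)] = 0.4325
  C_22 = (0.55)(0.85) − (-0.25)(-0.15) = 0.4300
  C_23 = −[(0.55)(-0.20) − (-0.45)(-0.15)] = 0.1775
  C_31 = (-0.45)(-0.10) − (-0.25)(0.85) = 0.2575
  C_32 = −[(0.55)(-0.10) − (-0.25)(-0.15)] = 0.0925
  C_33 = (0.55)(0.85) − (-0.45)(-0.15) = 0.4000
det(I−A) = Σ_j (I−A)_1j·C_1j = (0.55)(0.7025) + (-0.45)(0.1425) + (-0.25)(0.1575) = 0.282875
adj(I−A) = Cᵀ =
  [ 0.7025   0.4325   0.2575]
  [ 0.1425   0.4300   0.0925]
  [ 0.1575   0.1775   0.4000]
(I − A)⁻¹ = adj(I−A) / det(I−A) ≈
  [   2.4834     1.5289     0.9103]
  [   0.5038     1.5201     0.3270]
  [   0.5568     0.6275     1.4141]
x = (I − A)⁻¹ d = adj(I−A)·d / det(I−A), with det(I−A) = 0.282875:
  x_H = (0.7025·240 + 0.4325·80 + 0.2575·70) / 0.282875 = 221.225 / 0.282875 ≈ 782.06
  x_O = (0.1425·240 + 0.4300·80 + 0.0925·70) / 0.282875 = 75.075 / 0.282875 ≈ 265.40
  x_A = (0.1575·240 + 0.1775·80 + 0.4000·70) / 0.282875 = 80.00 / 0.282875 ≈ 282.81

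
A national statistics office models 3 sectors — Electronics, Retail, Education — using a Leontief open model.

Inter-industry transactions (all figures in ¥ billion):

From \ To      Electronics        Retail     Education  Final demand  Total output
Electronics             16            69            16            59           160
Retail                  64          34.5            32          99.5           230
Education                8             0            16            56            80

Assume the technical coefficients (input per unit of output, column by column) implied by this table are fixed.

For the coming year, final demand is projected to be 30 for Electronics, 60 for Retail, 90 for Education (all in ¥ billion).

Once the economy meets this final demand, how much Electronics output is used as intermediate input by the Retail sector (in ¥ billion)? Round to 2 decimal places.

Technical coefficients a_ij = z_ij / X_j:
  a_11 = 16/160 = 0.10, a_21 = 64/160 = 0.40, a_31 = 8/160 = 0.05
  a_12 = 69/230 = 0.30, a_22 = 34.5/230 = 0.15, a_32 = 0/230 = 0.00
  a_13 = 16/80 = 0.20, a_23 = 32/80 = 0.40, a_33 = 16/80 = 0.20
I − A =
  [   0.90    -0.30    -0.20]
  [  -0.40     0.85    -0.40]
  [  -0.05     0.00     0.80]
Cofactors of I−A, C_ij = (−1)^(i+j)·(minor ij) (rows/columns in the sector order above):
  C_11 = (0.85)(0.80) − (-0.40)(0.00) = 0.6800
  C_12 = −[(-0.40)(0.80) − (-0.40)(-0.05)] = 0.3400
  C_13 = (-0.40)(0.00) − (0.85)(-0.05) = 0.0425
  C_21 = −[(-0.30)(0.80) − (-0.20)(0.00)] = 0.2400
  C_22 = (0.90)(0.80) − (-0.20)(-0.05) = 0.7100
  C_23 = −[(0.90)(0.00) − (-0.30)(-0.05)] = 0.0150
  C_31 = (-0.30)(-0.40) − (-0.20)(0.85) = 0.2900
  C_32 = −[(0.90)(-0.40) − (-0.20)(-0.40)] = 0.4400
  C_33 = (0.90)(0.85) − (-0.30)(-0.40) = 0.6450
det(I−A) = Σ_j (I−A)_1j·C_1j = (0.90)(0.6800) + (-0.30)(0.3400) + (-0.20)(0.0425) = 0.5015
adj(I−A) = Cᵀ =
  [ 0.6800   0.2400   0.2900]
  [ 0.3400   0.7100   0.4400]
  [ 0.0425   0.0150   0.6450]
(I − A)⁻¹ = adj(I−A) / det(I−A) ≈
  [   1.3559     0.4786     0.5783]
  [   0.6780     1.4158     0.8774]
  [   0.0847     0.0299     1.2861]
First solve x = (I − A)⁻¹ d = adj(I−A)·d / det(I−A); in particular x_2 = (0.3400·30 + 0.7100·60 + 0.4400·90) / 0.5015 = 92.40 / 0.5015 ≈ 184.2473.
Intermediate flow from 1 to 2: z_12 = a_12 · x_2 = 0.30 × 92.40 / 0.5015 = 27.72 / 0.5015 ≈ 55.27.

z_12 = 55.27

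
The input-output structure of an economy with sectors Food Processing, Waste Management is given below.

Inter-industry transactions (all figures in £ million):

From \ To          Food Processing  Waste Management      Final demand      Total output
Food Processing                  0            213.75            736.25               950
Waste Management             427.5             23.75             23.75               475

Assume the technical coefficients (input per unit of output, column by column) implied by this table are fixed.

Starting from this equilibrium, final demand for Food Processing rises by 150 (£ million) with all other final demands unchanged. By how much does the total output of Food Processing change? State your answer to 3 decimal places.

Technical coefficients a_ij = z_ij / X_j:
  a_FF = 0/950 = 0.00, a_WF = 427.5/950 = 0.45
  a_FW = 213.75/475 = 0.45, a_WW = 23.75/475 = 0.05
I − A =
  [   1.00    -0.45]
  [  -0.45     0.95]
det(I−A) = (1.00)(0.95) − (-0.45)(-0.45) = 0.7475
adj(I−A) = [[0.95, 0.45], [0.45, 1.00]]
(I − A)⁻¹ = adj(I−A) / det(I−A) ≈
  [   1.2709     0.6020]
  [   0.6020     1.3378]
Δx = (I − A)⁻¹ Δd with Δd having +150 in the Food Processing component and 0 elsewhere.
So Δx_F = L_FF · (+150), where L_FF = adj(I−A)_FF / det(I−A) = 0.95 / 0.7475.
Δx_F = 0.95 × (+150) / 0.7475 = 142.50 / 0.7475 ≈ 190.635.

Δx_F = 190.635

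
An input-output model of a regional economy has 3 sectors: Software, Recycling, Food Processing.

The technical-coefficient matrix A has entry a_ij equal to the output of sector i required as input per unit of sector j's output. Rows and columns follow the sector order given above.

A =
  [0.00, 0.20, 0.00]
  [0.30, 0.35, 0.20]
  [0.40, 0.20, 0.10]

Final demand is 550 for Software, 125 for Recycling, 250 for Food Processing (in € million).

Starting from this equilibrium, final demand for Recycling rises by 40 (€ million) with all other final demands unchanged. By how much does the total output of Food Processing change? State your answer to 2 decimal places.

I − A =
  [   1.00    -0.20     0.00]
  [  -0.30     0.65    -0.20]
  [  -0.40    -0.20     0.90]
Cofactors of I−A, C_ij = (−1)^(i+j)·(minor ij) (rows/columns in the sector order above):
  C_11 = (0.65)(0.90) − (-0.20)(-0.20) = 0.5450
  C_12 = −[(-0.30)(0.90) − (-0.20)(-0.40)] = 0.3500
  C_13 = (-0.30)(-0.20) − (0.65)(-0.40) = 0.3200
  C_21 = −[(-0.20)(0.90) − (0.00)(-0.20)] = 0.1800
  C_22 = (1.00)(0.90) − (0.00)(-0.40) = 0.9000
  C_23 = −[(1.00)(-0.20) − (-0.20)(-0.40)] = 0.2800
  C_31 = (-0.20)(-0.20) − (0.00)(0.65) = 0.0400
  C_32 = −[(1.00)(-0.20) − (0.00)(-0.30)] = 0.2000
  C_33 = (1.00)(0.65) − (-0.20)(-0.30) = 0.5900
det(I−A) = Σ_j (I−A)_1j·C_1j = (1.00)(0.5450) + (-0.20)(0.3500) + (0.00)(0.3200) = 0.4750
adj(I−A) = Cᵀ =
  [ 0.5450   0.1800   0.0400]
  [ 0.3500   0.9000   0.2000]
  [ 0.3200   0.2800   0.5900]
(I − A)⁻¹ = adj(I−A) / det(I−A) ≈
  [   1.1474     0.3789     0.0842]
  [   0.7368     1.8947     0.4211]
  [   0.6737     0.5895     1.2421]
Δx = (I − A)⁻¹ Δd with Δd having +40 in the Recycling component and 0 elsewhere.
So Δx_3 = L_32 · (+40), where L_32 = adj(I−A)_32 / det(I−A) = 0.2800 / 0.4750.
Δx_3 = 0.2800 × (+40) / 0.4750 = 11.20 / 0.4750 ≈ 23.58.

Δx_3 = 23.58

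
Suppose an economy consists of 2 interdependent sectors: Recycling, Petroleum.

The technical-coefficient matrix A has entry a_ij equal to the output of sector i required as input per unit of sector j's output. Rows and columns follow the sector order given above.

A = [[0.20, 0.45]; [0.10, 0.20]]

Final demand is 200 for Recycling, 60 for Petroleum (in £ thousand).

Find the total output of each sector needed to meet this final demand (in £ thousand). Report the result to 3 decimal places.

x_1 = 314.286, x_2 = 114.286

I − A =
  [   0.80    -0.45]
  [  -0.10     0.80]
det(I−A) = (0.80)(0.80) − (-0.45)(-0.10) = 0.5950
adj(I−A) = [[0.80, 0.45], [0.10, 0.80]]
(I − A)⁻¹ = adj(I−A) / det(I−A) ≈
  [   1.3445     0.7563]
  [   0.1681     1.3445]
x = (I − A)⁻¹ d = adj(I−A)·d / det(I−A), with det(I−A) = 0.5950:
  x_1 = (0.80·200 + 0.45·60) / 0.5950 = 187.00 / 0.5950 ≈ 314.286
  x_2 = (0.10·200 + 0.80·60) / 0.5950 = 68.00 / 0.5950 ≈ 114.286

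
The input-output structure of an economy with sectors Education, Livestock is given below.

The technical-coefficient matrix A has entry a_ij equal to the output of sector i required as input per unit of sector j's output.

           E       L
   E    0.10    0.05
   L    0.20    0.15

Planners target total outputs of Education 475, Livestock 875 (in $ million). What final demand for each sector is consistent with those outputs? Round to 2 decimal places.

I − A =
  [   0.90    -0.05]
  [  -0.20     0.85]
d = (I − A) x:
  d_E = (+0.90)·475 + (-0.05)·875 = 383.75
  d_L = (-0.20)·475 + (+0.85)·875 = 648.75

d_E = 383.75, d_L = 648.75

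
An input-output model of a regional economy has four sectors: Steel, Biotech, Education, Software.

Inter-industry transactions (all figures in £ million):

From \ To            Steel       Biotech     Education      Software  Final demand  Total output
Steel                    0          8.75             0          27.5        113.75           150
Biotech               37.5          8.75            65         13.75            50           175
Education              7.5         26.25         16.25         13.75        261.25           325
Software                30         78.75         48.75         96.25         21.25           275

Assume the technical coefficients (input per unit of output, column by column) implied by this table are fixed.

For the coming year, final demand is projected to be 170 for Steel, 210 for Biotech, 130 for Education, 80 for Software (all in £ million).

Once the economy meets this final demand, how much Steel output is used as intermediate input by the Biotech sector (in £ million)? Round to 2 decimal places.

Technical coefficients a_ij = z_ij / X_j:
  a_11 = 0/150 = 0.00, a_21 = 37.5/150 = 0.25, a_31 = 7.5/150 = 0.05, a_41 = 30/150 = 0.20
  a_12 = 8.75/175 = 0.05, a_22 = 8.75/175 = 0.05, a_32 = 26.25/175 = 0.15, a_42 = 78.75/175 = 0.45
  a_13 = 0/325 = 0.00, a_23 = 65/325 = 0.20, a_33 = 16.25/325 = 0.05, a_43 = 48.75/325 = 0.15
  a_14 = 27.5/275 = 0.10, a_24 = 13.75/275 = 0.05, a_34 = 13.75/275 = 0.05, a_44 = 96.25/275 = 0.35
I − A =
  [   1.00    -0.05     0.00    -0.10]
  [  -0.25     0.95    -0.20    -0.05]
  [  -0.05    -0.15     0.95    -0.05]
  [  -0.20    -0.45    -0.15     0.65]
Compute the cofactors C_ij = (−1)^(i+j)·(3×3 minor ij) of I−A; the adjugate is their transpose:
adj(I−A) = Cᵀ =
  [ 0.533000   0.075500   0.030125   0.090125]
  [ 0.170875   0.590250   0.137250   0.082250]
  [ 0.070750   0.121375   0.556125   0.063000]
  [ 0.298625   0.459875   0.232625   0.860125]
det(I−A) = Σ_j (I−A)_1j·C_1j = (1.00)(0.533000) + (-0.05)(0.170875) + (0.00)(0.070750) + (-0.10)(0.298625) = 0.49459375
(I − A)⁻¹ = adj(I−A) / det(I−A) ≈
  [   1.0777     0.1527     0.0609     0.1822]
  [   0.3455     1.1934     0.2775     0.1663]
  [   0.1430     0.2454     1.1244     0.1274]
  [   0.6038     0.9298     0.4703     1.7391]
First solve x = (I − A)⁻¹ d = adj(I−A)·d / det(I−A); in particular x_2 = (0.170875·170 + 0.590250·210 + 0.137250·130 + 0.082250·80) / 0.49459375 = 177.42375 / 0.49459375 ≈ 358.7262.
Intermediate flow from 1 to 2: z_12 = a_12 · x_2 = 0.05 × 177.42375 / 0.49459375 = 8.8711875 / 0.49459375 ≈ 17.94.

z_12 = 17.94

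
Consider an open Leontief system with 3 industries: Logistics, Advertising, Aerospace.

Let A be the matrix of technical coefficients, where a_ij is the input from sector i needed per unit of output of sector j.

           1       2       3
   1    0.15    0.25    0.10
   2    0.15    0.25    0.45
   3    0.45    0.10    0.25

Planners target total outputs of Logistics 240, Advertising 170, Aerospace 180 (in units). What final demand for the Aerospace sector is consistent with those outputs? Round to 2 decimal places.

I − A =
  [   0.85    -0.25    -0.10]
  [  -0.15     0.75    -0.45]
  [  -0.45    -0.10     0.75]
d = (I − A) x:
  d_1 = (+0.85)·240 + (-0.25)·170 + (-0.10)·180 = 143.50
  d_2 = (-0.15)·240 + (+0.75)·170 + (-0.45)·180 = 10.50
  d_3 = (-0.45)·240 + (-0.10)·170 + (+0.75)·180 = 10.00

d_3 = 10.00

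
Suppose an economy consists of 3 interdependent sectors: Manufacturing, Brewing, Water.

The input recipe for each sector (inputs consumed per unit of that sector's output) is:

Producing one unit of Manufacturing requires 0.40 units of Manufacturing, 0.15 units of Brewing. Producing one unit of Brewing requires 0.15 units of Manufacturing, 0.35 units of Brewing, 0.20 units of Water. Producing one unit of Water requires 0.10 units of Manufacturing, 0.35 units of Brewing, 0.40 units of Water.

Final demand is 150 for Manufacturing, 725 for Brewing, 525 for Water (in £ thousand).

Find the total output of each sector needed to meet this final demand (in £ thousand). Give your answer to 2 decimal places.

x_1 = 1079.42, x_2 = 2237.18, x_3 = 1620.73

I − A =
  [   0.60    -0.15    -0.10]
  [  -0.15     0.65    -0.35]
  [   0.00    -0.20     0.60]
Cofactors of I−A, C_ij = (−1)^(i+j)·(minor ij) (rows/columns in the sector order above):
  C_11 = (0.65)(0.60) − (-0.35)(-0.20) = 0.3200
  C_12 = −[(-0.15)(0.60) − (-0.35)(0.00)] = 0.0900
  C_13 = (-0.15)(-0.20) − (0.65)(0.00) = 0.0300
  C_21 = −[(-0.15)(0.60) − (-0.10)(-0.20)] = 0.1100
  C_22 = (0.60)(0.60) − (-0.10)(0.00) = 0.3600
  C_23 = −[(0.60)(-0.20) − (-0.15)(0.00)] = 0.1200
  C_31 = (-0.15)(-0.35) − (-0.10)(0.65) = 0.1175
  C_32 = −[(0.60)(-0.35) − (-0.10)(-0.15)] = 0.2250
  C_33 = (0.60)(0.65) − (-0.15)(-0.15) = 0.3675
det(I−A) = Σ_j (I−A)_1j·C_1j = (0.60)(0.3200) + (-0.15)(0.0900) + (-0.10)(0.0300) = 0.1755
adj(I−A) = Cᵀ =
  [ 0.3200   0.1100   0.1175]
  [ 0.0900   0.3600   0.2250]
  [ 0.0300   0.1200   0.3675]
(I − A)⁻¹ = adj(I−A) / det(I−A) ≈
  [   1.8234     0.6268     0.6695]
  [   0.5128     2.0513     1.2821]
  [   0.1709     0.6838     2.0940]
x = (I − A)⁻¹ d = adj(I−A)·d / det(I−A), with det(I−A) = 0.1755:
  x_1 = (0.3200·150 + 0.1100·725 + 0.1175·525) / 0.1755 = 189.4375 / 0.1755 ≈ 1079.42
  x_2 = (0.0900·150 + 0.3600·725 + 0.2250·525) / 0.1755 = 392.625 / 0.1755 ≈ 2237.18
  x_3 = (0.0300·150 + 0.1200·725 + 0.3675·525) / 0.1755 = 284.4375 / 0.1755 ≈ 1620.73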